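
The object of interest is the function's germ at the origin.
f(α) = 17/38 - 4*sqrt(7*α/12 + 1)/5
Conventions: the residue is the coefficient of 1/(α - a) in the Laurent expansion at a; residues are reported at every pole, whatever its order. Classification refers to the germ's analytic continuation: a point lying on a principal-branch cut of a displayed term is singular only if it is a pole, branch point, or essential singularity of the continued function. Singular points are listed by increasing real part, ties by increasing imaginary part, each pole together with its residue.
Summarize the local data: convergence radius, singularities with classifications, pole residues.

Branch term (-4/5)*sqrt(1 - α/(-12/7)): its argument vanishes at α = -12/7, a square-root branch point, modulus 12/7.
The radius of convergence is the smallest modulus among the singular points: 12/7.

Radius of convergence at 0: 12/7.
At -12/7: an algebraic (square-root) branch point.


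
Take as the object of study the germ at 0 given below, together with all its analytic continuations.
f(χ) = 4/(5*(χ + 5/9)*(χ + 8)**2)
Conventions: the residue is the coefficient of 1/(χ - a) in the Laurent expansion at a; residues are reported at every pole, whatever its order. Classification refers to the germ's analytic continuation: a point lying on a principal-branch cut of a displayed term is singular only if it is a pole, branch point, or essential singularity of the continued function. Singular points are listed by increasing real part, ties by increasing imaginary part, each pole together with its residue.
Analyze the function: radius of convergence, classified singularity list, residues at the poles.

Radius of convergence at 0: 5/9.
At -8: a pole of order 2; residue -324/22445.
At -5/9: a pole of order 1; residue 324/22445.

Denominator factor (χ + 8)^2: pole of order 2 at -8, modulus 8.
Denominator factor (χ + 5/9): pole of order 1 at -5/9, modulus 5/9.
The radius of convergence is the smallest modulus among the singular points: 5/9.
At the order-2 pole -8 set g(χ) = (χ - (-8))^2*f(χ) = 4/(5*(χ + 5/9)).
Order-2 pole: residue = g'(a); g'(-8) = -324/22445, so the residue is -324/22445.
At the order-1 pole -5/9 set g(χ) = (χ - (-5/9))*f(χ) = 4/(5*(χ + 8)**2).
Simple pole: residue = g(a) at a = -5/9, which is 324/22445.
List the singular points by increasing real part (a conjugate pair: the negative imaginary part first).


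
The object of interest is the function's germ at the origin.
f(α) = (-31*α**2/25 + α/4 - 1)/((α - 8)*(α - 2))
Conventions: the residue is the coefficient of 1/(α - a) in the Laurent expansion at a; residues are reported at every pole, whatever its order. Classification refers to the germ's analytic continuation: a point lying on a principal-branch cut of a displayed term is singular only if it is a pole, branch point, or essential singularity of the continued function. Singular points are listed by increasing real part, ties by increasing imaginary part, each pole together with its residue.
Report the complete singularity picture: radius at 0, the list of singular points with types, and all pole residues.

Radius of convergence at 0: 2.
At 2: a pole of order 1; residue 91/100.
At 8: a pole of order 1; residue -653/50.

Denominator factor (α - 2): pole of order 1 at 2, modulus 2.
Denominator factor (α - 8): pole of order 1 at 8, modulus 8.
The radius of convergence is the smallest modulus among the singular points: 2.
At the order-1 pole 2 set g(α) = (α - (2))*f(α) = (-31*α**2/25 + α/4 - 1)/(α - 8).
Simple pole: residue = g(a) at a = 2, which is 91/100.
At the order-1 pole 8 set g(α) = (α - (8))*f(α) = (-31*α**2/25 + α/4 - 1)/(α - 2).
Simple pole: residue = g(a) at a = 8, which is -653/50.
List the singular points by increasing real part (a conjugate pair: the negative imaginary part first).


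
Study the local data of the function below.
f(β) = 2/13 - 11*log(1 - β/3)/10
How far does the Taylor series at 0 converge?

Branch term (-11/10)*log(1 - β/(3)): its argument vanishes at β = 3, a logarithmic branch point, modulus 3.
The radius of convergence is the smallest modulus among the singular points: 3.

The radius of convergence is 3.


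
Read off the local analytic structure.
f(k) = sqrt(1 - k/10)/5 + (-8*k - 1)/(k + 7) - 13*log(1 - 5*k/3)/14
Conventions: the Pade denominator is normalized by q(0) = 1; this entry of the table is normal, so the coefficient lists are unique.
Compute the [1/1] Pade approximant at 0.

Taylor coefficients needed (expand at 0): a_0 = 2/35, a_1 = 6103/14700, a_2 = 17901913/12348000.
Write the denominator as Q(k) = 1 + q1*k. Requiring Q*f - P = O(k^3) with deg P <= 1 kills the coefficients of k^2..k^2 in Q*f:
  k^2: a_2 + q1*a_1 = 0, i.e. 17901913/12348000 + (6103/14700)*q1 = 0.
Solving this linear system: q1 = -17901913/5126520.
The numerator is Q*f truncated at degree 1: P0 = a_0 = 2/35; P1 = a_1 + q1*a_0 = 230294/1068025.

The Pade approximant has numerator coefficients [2/35, 230294/1068025]; denominator coefficients [1, -17901913/5126520].


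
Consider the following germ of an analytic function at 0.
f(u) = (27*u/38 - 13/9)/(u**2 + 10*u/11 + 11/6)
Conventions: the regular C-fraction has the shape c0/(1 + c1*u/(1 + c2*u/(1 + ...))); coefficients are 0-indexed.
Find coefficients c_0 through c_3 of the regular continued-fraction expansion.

Taylor coefficients (expand at 0): a_0 = -26/33, a_1 = 19681/25289, a_2 = 134168/3059969, a_3 = -165222546/370256249.
c0 = a_0 = -26/33. Peel one level at a time: if S = 1 + c*u/S' with S'(0) = 1, then c is the u-coefficient of S and S' = c*u/(S - 1).
S_1 = c0/f = 1 + (59043/59774)*u + (30453825/29528356)*u^2 + ...; c1 = 59043/59774.
S_2 = c1*u/(S_1 - 1) = 1 + (-10151275/9722414)*u + (223328050/387341761)*u^2 + ...; c2 = -10151275/9722414.
S_3 = c2*u/(S_2 - 1) = 1 + (10868/19681)*u + ...; c3 = 10868/19681.

The regular C-fraction coefficients are [-26/33, 59043/59774, -10151275/9722414, 10868/19681].


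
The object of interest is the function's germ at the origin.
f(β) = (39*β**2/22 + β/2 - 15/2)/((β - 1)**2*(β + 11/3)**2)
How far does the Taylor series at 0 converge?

The radius of convergence is 1.

Denominator factor (β + 11/3)^2: pole of order 2 at -11/3, modulus 11/3.
Denominator factor (β - 1)^2: pole of order 2 at 1, modulus 1.
The radius of convergence is the smallest modulus among the singular points: 1.


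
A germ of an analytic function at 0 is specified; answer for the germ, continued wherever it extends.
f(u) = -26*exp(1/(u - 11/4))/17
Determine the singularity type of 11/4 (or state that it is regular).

The point is an essential singularity.

The exponent 1/(u - (11/4)) has a pole at 11/4, so exp(1/(u - (11/4))) takes every nonzero value near it: an essential singularity (not a pole of any order).


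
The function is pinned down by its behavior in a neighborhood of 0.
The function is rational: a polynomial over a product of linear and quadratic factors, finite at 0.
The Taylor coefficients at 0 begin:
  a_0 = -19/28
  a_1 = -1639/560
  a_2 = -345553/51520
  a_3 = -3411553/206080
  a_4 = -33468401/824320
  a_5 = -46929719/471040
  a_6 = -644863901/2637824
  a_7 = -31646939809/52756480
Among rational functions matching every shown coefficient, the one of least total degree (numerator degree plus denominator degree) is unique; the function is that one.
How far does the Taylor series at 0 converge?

No rational of total degree below 4 reproduces all 8 coefficients; solving the [2/2] Pade equations on them gives f(ω) = (-10*ω**2/23 + 14*ω/5 + 19/14)/(ω**2 + 9*ω/2 - 2), whose expansion matches every shown term.
Denominator factor (ω**2 + 9*ω/2 - 2): discriminant 113/4, real irrational roots -9/4 + (1/4)*sqrt(113) and -9/4 - (1/4)*sqrt(113); poles of order 1, moduli -9/4 + (1/4)*sqrt(113) and 9/4 + (1/4)*sqrt(113).
The radius of convergence is the smallest modulus among the singular points: -9/4 + (1/4)*sqrt(113).

The radius of convergence is -9/4 + (1/4)*sqrt(113).


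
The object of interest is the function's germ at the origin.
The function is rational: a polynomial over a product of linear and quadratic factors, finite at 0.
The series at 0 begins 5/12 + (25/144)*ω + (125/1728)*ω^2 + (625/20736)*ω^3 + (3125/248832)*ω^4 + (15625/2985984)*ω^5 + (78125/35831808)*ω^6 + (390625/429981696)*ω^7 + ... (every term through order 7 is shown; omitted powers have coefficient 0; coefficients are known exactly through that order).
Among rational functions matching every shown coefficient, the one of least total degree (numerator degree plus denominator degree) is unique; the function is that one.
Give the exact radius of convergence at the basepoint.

The radius of convergence is 12/5.

No rational of total degree below 1 reproduces all 8 coefficients; solving the [0/1] Pade equations on them gives f(ω) = -1/(ω - 12/5), whose expansion matches every shown term.
Denominator factor (ω - 12/5): pole of order 1 at 12/5, modulus 12/5.
The radius of convergence is the smallest modulus among the singular points: 12/5.


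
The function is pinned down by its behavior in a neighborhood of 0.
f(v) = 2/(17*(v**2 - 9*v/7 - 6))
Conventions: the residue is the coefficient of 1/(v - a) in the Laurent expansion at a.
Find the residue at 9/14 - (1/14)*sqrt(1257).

The residue is -(14/21369)*sqrt(1257).

The factor v**2 - 9*v/7 - 6 splits as (v - a)(v - a') with a = 9/14 - (1/14)*sqrt(1257), a' = 9/14 + (1/14)*sqrt(1257). At the order-1 pole a set g(v) = (v - a)*f(v) = [2/17] / (v - a').
Simple pole: residue = g(a) at a = 9/14 - (1/14)*sqrt(1257), which is -(14/21369)*sqrt(1257).


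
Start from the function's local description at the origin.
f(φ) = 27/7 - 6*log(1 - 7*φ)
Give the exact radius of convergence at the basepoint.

The radius of convergence is 1/7.

Branch term (-6)*log(1 - φ/(1/7)): its argument vanishes at φ = 1/7, a logarithmic branch point, modulus 1/7.
The radius of convergence is the smallest modulus among the singular points: 1/7.


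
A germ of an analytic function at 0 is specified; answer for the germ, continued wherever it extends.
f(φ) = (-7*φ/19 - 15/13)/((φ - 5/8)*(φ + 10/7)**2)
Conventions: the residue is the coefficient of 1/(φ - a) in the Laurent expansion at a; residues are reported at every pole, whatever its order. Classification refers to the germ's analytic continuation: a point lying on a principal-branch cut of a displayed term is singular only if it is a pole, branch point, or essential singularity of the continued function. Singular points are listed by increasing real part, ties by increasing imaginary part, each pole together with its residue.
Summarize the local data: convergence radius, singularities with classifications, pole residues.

Radius of convergence at 0: 5/8.
At -10/7: a pole of order 2; residue 214424/653315.
At 5/8: a pole of order 1; residue -214424/653315.

Denominator factor (φ - 5/8): pole of order 1 at 5/8, modulus 5/8.
Denominator factor (φ + 10/7)^2: pole of order 2 at -10/7, modulus 10/7.
The radius of convergence is the smallest modulus among the singular points: 5/8.
At the order-2 pole -10/7 set g(φ) = (φ - (-10/7))^2*f(φ) = (-7*φ/19 - 15/13)/(φ - 5/8).
Order-2 pole: residue = g'(a); g'(-10/7) = 214424/653315, so the residue is 214424/653315.
At the order-1 pole 5/8 set g(φ) = (φ - (5/8))*f(φ) = (-7*φ/19 - 15/13)/(φ + 10/7)**2.
Simple pole: residue = g(a) at a = 5/8, which is -214424/653315.
List the singular points by increasing real part (a conjugate pair: the negative imaginary part first).


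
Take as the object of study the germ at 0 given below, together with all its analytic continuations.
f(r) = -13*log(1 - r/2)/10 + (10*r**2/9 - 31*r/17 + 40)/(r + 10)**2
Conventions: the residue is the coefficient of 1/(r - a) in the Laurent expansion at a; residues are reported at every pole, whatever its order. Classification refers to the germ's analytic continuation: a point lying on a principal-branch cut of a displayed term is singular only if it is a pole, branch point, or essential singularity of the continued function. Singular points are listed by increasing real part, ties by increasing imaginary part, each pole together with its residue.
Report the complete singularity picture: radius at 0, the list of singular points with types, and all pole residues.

Radius of convergence at 0: 2.
At -10: a pole of order 2; residue -3679/153.
At 2: a logarithmic branch point.

Denominator factor (r + 10)^2: pole of order 2 at -10, modulus 10.
Branch term (-13/10)*log(1 - r/(2)): its argument vanishes at r = 2, a logarithmic branch point, modulus 2.
The radius of convergence is the smallest modulus among the singular points: 2.
The branch term is analytic at -10 and contributes nothing to the residue; only the rational part matters.
At the order-2 pole -10 set g(r) = (r - (-10))^2*(rational part) = 10*r**2/9 - 31*r/17 + 40.
Order-2 pole: residue = g'(a); g'(-10) = -3679/153, so the residue is -3679/153.
List the singular points by increasing real part (a conjugate pair: the negative imaginary part first).


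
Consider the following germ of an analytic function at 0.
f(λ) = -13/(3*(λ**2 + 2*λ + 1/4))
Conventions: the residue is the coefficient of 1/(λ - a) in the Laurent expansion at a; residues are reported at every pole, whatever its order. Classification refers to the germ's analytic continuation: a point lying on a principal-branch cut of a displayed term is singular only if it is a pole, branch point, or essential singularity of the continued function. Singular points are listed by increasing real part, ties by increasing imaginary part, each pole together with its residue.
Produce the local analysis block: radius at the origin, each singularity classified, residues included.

Radius of convergence at 0: 1 - (1/2)*sqrt(3).
At -1 - (1/2)*sqrt(3): a pole of order 1; residue (13/9)*sqrt(3).
At -1 + (1/2)*sqrt(3): a pole of order 1; residue -(13/9)*sqrt(3).

Denominator factor (λ**2 + 2*λ + 1/4): discriminant 3, real irrational roots -1 + (1/2)*sqrt(3) and -1 - (1/2)*sqrt(3); poles of order 1, moduli 1 - (1/2)*sqrt(3) and 1 + (1/2)*sqrt(3).
The radius of convergence is the smallest modulus among the singular points: 1 - (1/2)*sqrt(3).
The factor λ**2 + 2*λ + 1/4 splits as (λ - a)(λ - a') with a = -1 - (1/2)*sqrt(3), a' = -1 + (1/2)*sqrt(3). At the order-1 pole a set g(λ) = (λ - a)*f(λ) = [-13/3] / (λ - a').
Simple pole: residue = g(a) at a = -1 - (1/2)*sqrt(3), which is (13/9)*sqrt(3).
The factor λ**2 + 2*λ + 1/4 splits as (λ - a)(λ - a') with a = -1 + (1/2)*sqrt(3), a' = -1 - (1/2)*sqrt(3). At the order-1 pole a set g(λ) = (λ - a)*f(λ) = [-13/3] / (λ - a').
Simple pole: residue = g(a) at a = -1 + (1/2)*sqrt(3), which is -(13/9)*sqrt(3).
List the singular points by increasing real part (a conjugate pair: the negative imaginary part first).


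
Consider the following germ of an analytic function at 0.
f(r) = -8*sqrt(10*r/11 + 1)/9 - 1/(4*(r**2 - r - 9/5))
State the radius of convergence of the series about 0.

The radius of convergence is -1/2 + (1/10)*sqrt(205).

Denominator factor (r**2 - r - 9/5): discriminant 41/5, real irrational roots 1/2 + (1/10)*sqrt(205) and 1/2 - (1/10)*sqrt(205); poles of order 1, moduli 1/2 + (1/10)*sqrt(205) and -1/2 + (1/10)*sqrt(205).
Branch term (-8/9)*sqrt(1 - r/(-11/10)): its argument vanishes at r = -11/10, a square-root branch point, modulus 11/10.
The radius of convergence is the smallest modulus among the singular points: -1/2 + (1/10)*sqrt(205).


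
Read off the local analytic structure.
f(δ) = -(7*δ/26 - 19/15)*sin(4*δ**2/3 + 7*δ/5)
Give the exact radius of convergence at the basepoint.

The factor -sin(4*δ**2/3 + 7*δ/5) is entire and contributes no finite singular point.
The polynomial part has no poles.
No finite singular points: the Taylor series at 0 converges everywhere.

The radius of convergence is infinite.


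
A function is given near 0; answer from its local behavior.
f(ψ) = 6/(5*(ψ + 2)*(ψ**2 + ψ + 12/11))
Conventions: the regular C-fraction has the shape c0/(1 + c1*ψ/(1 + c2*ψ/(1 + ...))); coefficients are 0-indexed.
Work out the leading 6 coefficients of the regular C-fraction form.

The regular C-fraction coefficients are [11/20, 17/12, -33/34, 65/102, -34/195, 33/65].

Taylor coefficients (expand at 0): a_0 = 11/20, a_1 = -187/240, a_2 = 1001/2880, a_3 = 11297/34560, a_4 = -242143/414720, a_5 = 1086833/4976640.
c0 = a_0 = 11/20. Peel one level at a time: if S = 1 + c*ψ/S' with S'(0) = 1, then c is the ψ-coefficient of S and S' = c*ψ/(S - 1).
S_1 = c0/f = 1 + (17/12)*ψ + (11/8)*ψ^2 + ...; c1 = 17/12.
S_2 = c1*ψ/(S_1 - 1) = 1 + (-33/34)*ψ + (715/1156)*ψ^2 + ...; c2 = -33/34.
S_3 = c2*ψ/(S_2 - 1) = 1 + (65/102)*ψ + (1/9)*ψ^2 + ...; c3 = 65/102.
S_4 = c3*ψ/(S_3 - 1) = 1 + (-34/195)*ψ + (374/4225)*ψ^2 + ...; c4 = -34/195.
S_5 = c4*ψ/(S_4 - 1) = 1 + (33/65)*ψ + ...; c5 = 33/65.


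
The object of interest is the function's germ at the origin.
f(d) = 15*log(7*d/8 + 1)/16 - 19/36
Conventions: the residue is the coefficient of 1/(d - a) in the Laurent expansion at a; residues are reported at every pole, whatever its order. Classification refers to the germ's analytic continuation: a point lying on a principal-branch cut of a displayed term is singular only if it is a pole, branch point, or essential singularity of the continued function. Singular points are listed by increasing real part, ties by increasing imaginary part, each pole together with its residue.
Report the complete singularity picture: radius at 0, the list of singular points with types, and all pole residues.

Radius of convergence at 0: 8/7.
At -8/7: a logarithmic branch point.

Branch term (15/16)*log(1 - d/(-8/7)): its argument vanishes at d = -8/7, a logarithmic branch point, modulus 8/7.
The radius of convergence is the smallest modulus among the singular points: 8/7.


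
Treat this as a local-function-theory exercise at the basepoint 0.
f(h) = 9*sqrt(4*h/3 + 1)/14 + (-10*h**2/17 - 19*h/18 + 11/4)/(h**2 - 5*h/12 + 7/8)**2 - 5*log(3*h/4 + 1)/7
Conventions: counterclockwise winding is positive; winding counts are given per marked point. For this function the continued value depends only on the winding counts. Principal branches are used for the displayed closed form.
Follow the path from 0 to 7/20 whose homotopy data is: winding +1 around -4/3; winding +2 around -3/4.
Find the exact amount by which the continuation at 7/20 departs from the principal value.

Continued minus principal equals -(10/7)*pi*i.

The rational part is single-valued and drops out of the difference; each branch term changes only by its own monodromy.
(9/14)*sqrt(1 - h/(-3/4)): winding +2 is even, the square root returns to the same sheet, contribution 0.
(-5/7)*log(1 - h/(-4/3)): each positive loop around -4/3 adds 2*pi*i to the log, so winding +1 contributes (-5/7)*(1)*2*pi*i = -(10/7)*pi*i.
Summing the contributions at h = 7/20 gives -(10/7)*pi*i.


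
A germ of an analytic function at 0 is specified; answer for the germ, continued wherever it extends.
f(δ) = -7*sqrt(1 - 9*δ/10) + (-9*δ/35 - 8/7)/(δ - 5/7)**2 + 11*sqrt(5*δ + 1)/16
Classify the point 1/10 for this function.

The point is a regular point.

Denominator factors: δ - 5/7 = -43/70 at δ = 1/10 — none vanishes.
Branch term sqrt(1 - δ/(10/9)): argument at 1/10 is 91/100, nonzero, so 1/10 is not its branch point (a point on a principal cut is still regular for the continued germ).
Branch term sqrt(1 - δ/(-1/5)): argument at 1/10 is 3/2, nonzero, so 1/10 is not its branch point (a point on a principal cut is still regular for the continued germ).
So the germ continues analytically to 1/10.


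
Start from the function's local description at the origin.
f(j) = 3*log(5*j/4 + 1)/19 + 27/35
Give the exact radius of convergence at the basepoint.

Branch term (3/19)*log(1 - j/(-4/5)): its argument vanishes at j = -4/5, a logarithmic branch point, modulus 4/5.
The radius of convergence is the smallest modulus among the singular points: 4/5.

The radius of convergence is 4/5.


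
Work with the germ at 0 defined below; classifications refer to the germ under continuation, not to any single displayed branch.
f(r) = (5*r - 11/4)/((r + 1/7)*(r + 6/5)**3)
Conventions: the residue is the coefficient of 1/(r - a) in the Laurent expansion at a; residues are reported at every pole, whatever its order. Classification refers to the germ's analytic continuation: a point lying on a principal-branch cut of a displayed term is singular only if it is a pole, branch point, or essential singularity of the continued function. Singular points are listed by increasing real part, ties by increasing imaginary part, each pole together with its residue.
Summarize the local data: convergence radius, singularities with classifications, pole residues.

Radius of convergence at 0: 1/7.
At -6/5: a pole of order 3; residue 594125/202612.
At -1/7: a pole of order 1; residue -594125/202612.

Denominator factor (r + 1/7): pole of order 1 at -1/7, modulus 1/7.
Denominator factor (r + 6/5)^3: pole of order 3 at -6/5, modulus 6/5.
The radius of convergence is the smallest modulus among the singular points: 1/7.
At the order-3 pole -6/5 set g(r) = (r - (-6/5))^3*f(r) = (5*r - 11/4)/(r + 1/7).
Order-3 pole: residue = g''(a)/2; g''(-6/5) = 594125/101306, so the residue is 594125/202612.
At the order-1 pole -1/7 set g(r) = (r - (-1/7))*f(r) = (5*r - 11/4)/(r + 6/5)**3.
Simple pole: residue = g(a) at a = -1/7, which is -594125/202612.
List the singular points by increasing real part (a conjugate pair: the negative imaginary part first).


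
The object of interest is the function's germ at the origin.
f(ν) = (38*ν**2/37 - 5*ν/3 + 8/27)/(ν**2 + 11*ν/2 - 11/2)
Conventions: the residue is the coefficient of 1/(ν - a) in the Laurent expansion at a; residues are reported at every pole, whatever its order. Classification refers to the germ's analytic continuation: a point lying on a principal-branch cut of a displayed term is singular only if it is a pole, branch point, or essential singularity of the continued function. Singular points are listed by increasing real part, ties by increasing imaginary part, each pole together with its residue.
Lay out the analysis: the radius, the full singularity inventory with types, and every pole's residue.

Radius of convergence at 0: -11/4 + (1/4)*sqrt(209).
At -11/4 - (1/4)*sqrt(209): a pole of order 1; residue -406/111 - (52072/208791)*sqrt(209).
At -11/4 + (1/4)*sqrt(209): a pole of order 1; residue -406/111 + (52072/208791)*sqrt(209).


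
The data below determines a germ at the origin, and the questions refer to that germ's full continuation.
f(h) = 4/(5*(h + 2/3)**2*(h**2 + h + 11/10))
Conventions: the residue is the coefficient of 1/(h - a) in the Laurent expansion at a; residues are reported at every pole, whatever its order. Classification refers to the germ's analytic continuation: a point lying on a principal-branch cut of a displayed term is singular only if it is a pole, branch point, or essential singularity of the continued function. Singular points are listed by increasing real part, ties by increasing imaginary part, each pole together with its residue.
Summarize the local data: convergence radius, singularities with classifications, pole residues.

Denominator factor (h + 2/3)^2: pole of order 2 at -2/3, modulus 2/3.
Denominator factor (h**2 + h + 11/10): discriminant -17/5, complex-conjugate roots (-1/2) + ((1/10)*sqrt(85))*i and (-1/2) - ((1/10)*sqrt(85))*i; poles of order 1, moduli (1/10)*sqrt(110) and (1/10)*sqrt(110).
The radius of convergence is the smallest modulus among the singular points: 2/3.
At the order-2 pole -2/3 set g(h) = (h - (-2/3))^2*f(h) = 4/(5*(h**2 + h + 11/10)).
Order-2 pole: residue = g'(a); g'(-2/3) = 2160/6241, so the residue is 2160/6241.
The factor h**2 + h + 11/10 splits as (h - a)(h - a') with a = (-1/2) - ((1/10)*sqrt(85))*i, a' = (-1/2) + ((1/10)*sqrt(85))*i. At the order-1 pole a set g(h) = (h - a)*f(h) = [4/(5*(h + 2/3)**2)] / (h - a').
Simple pole: residue = g(a) at a = (-1/2) - ((1/10)*sqrt(85))*i, which is (-1080/6241) - ((5328/106097)*sqrt(85))*i.
The factor h**2 + h + 11/10 splits as (h - a)(h - a') with a = (-1/2) + ((1/10)*sqrt(85))*i, a' = (-1/2) - ((1/10)*sqrt(85))*i. At the order-1 pole a set g(h) = (h - a)*f(h) = [4/(5*(h + 2/3)**2)] / (h - a').
Simple pole: residue = g(a) at a = (-1/2) + ((1/10)*sqrt(85))*i, which is (-1080/6241) + ((5328/106097)*sqrt(85))*i.
List the singular points by increasing real part (a conjugate pair: the negative imaginary part first).

Radius of convergence at 0: 2/3.
At -2/3: a pole of order 2; residue 2160/6241.
At (-1/2) - ((1/10)*sqrt(85))*i: a pole of order 1; residue (-1080/6241) - ((5328/106097)*sqrt(85))*i.
At (-1/2) + ((1/10)*sqrt(85))*i: a pole of order 1; residue (-1080/6241) + ((5328/106097)*sqrt(85))*i.


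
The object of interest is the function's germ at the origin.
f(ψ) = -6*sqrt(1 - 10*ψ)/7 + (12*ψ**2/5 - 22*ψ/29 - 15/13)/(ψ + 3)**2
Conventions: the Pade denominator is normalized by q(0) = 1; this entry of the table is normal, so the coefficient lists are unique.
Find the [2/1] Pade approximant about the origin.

Taylor coefficients needed (expand at 0): a_0 = -269/273, a_1 = 101818/23751, a_2 = 3916924/356265, a_3 = 57057137/1068795.
Write the denominator as Q(ψ) = 1 + q1*ψ. Requiring Q*f - P = O(ψ^4) with deg P <= 2 kills the coefficients of ψ^3..ψ^3 in Q*f:
  ψ^3: a_3 + q1*a_2 = 0, i.e. 57057137/1068795 + (3916924/356265)*q1 = 0.
Solving this linear system: q1 = -57057137/11750772.
The numerator is Q*f truncated at degree 2: P0 = a_0 = -269/273; P1 = a_1 + q1*a_0 = 93768454841/10336762436; P2 = a_2 + q1*a_1 = -761384680753/77525718270.

The Pade approximant has numerator coefficients [-269/273, 93768454841/10336762436, -761384680753/77525718270]; denominator coefficients [1, -57057137/11750772].


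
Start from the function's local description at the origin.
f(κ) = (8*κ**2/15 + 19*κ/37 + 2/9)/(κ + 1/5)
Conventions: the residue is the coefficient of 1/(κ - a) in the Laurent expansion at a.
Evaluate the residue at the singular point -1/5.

The residue is 5863/41625.

At the order-1 pole -1/5 set g(κ) = (κ - (-1/5))*f(κ) = 8*κ**2/15 + 19*κ/37 + 2/9.
Simple pole: residue = g(a) at a = -1/5, which is 5863/41625.


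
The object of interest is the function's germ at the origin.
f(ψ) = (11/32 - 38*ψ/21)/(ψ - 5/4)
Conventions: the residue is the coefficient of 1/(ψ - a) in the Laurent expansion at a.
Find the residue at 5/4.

At the order-1 pole 5/4 set g(ψ) = (ψ - (5/4))*f(ψ) = 11/32 - 38*ψ/21.
Simple pole: residue = g(a) at a = 5/4, which is -1289/672.

The residue is -1289/672.


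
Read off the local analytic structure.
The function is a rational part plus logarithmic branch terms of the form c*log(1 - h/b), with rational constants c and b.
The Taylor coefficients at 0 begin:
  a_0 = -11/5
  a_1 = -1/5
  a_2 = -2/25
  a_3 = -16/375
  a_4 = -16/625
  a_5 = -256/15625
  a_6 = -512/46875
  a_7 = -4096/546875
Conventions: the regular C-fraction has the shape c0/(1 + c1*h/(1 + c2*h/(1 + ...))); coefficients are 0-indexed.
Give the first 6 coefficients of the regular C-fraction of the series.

The regular C-fraction coefficients are [-11/5, -1/11, -17/55, -44/255, -58/255, -136/725].

Taylor coefficients (read off): a_0 = -11/5, a_1 = -1/5, a_2 = -2/25, a_3 = -16/375, a_4 = -16/625, a_5 = -256/15625.
c0 = a_0 = -11/5. Peel one level at a time: if S = 1 + c*h/S' with S'(0) = 1, then c is the h-coefficient of S and S' = c*h/(S - 1).
S_1 = c0/f = 1 + (-1/11)*h + (-17/605)*h^2 + ...; c1 = -1/11.
S_2 = c1*h/(S_1 - 1) = 1 + (-17/55)*h + (-4/75)*h^2 + ...; c2 = -17/55.
S_3 = c2*h/(S_2 - 1) = 1 + (-44/255)*h + (-2552/65025)*h^2 + ...; c3 = -44/255.
S_4 = c3*h/(S_3 - 1) = 1 + (-58/255)*h + (-16/375)*h^2 + ...; c4 = -58/255.
S_5 = c4*h/(S_4 - 1) = 1 + (-136/725)*h + ...; c5 = -136/725.


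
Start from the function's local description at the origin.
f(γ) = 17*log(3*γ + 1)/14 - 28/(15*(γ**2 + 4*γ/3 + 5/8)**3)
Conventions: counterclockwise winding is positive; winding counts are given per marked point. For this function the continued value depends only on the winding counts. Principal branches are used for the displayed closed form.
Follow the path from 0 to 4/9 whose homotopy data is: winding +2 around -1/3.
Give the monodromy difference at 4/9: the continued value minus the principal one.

Continued minus principal equals (34/7)*pi*i.

The rational part is single-valued and drops out of the difference; each branch term changes only by its own monodromy.
(17/14)*log(1 - γ/(-1/3)): each positive loop around -1/3 adds 2*pi*i to the log, so winding +2 contributes (17/14)*(2)*2*pi*i = (34/7)*pi*i.
Summing the contributions at γ = 4/9 gives (34/7)*pi*i.


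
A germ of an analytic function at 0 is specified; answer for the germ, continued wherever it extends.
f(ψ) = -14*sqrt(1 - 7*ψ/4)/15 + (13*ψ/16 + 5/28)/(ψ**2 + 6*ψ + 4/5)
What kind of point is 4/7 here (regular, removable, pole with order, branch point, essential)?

The point is an algebraic (square-root) branch point.

The term (-14/15)*sqrt(1 - ψ/(4/7)) has argument 1 - 4/7/(4/7) = 0 at 4/7: a square-root (algebraic, two-sheeted) branch point; the remaining terms are analytic or single-valued there.


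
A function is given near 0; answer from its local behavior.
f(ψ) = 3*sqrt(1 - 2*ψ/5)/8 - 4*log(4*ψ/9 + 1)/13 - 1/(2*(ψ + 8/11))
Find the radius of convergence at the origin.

The radius of convergence is 8/11.

Denominator factor (ψ + 8/11): pole of order 1 at -8/11, modulus 8/11.
Branch term (3/8)*sqrt(1 - ψ/(5/2)): its argument vanishes at ψ = 5/2, a square-root branch point, modulus 5/2.
Branch term (-4/13)*log(1 - ψ/(-9/4)): its argument vanishes at ψ = -9/4, a logarithmic branch point, modulus 9/4.
The radius of convergence is the smallest modulus among the singular points: 8/11.


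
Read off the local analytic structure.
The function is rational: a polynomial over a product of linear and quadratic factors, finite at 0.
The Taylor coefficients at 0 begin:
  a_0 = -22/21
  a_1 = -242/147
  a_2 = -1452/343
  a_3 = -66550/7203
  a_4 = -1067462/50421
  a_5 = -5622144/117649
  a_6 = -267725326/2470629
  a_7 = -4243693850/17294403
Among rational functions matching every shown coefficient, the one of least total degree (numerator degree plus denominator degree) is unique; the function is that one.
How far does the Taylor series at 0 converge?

The radius of convergence is -1/2 + (1/22)*sqrt(429).

No rational of total degree below 2 reproduces all 8 coefficients; solving the [0/2] Pade equations on them gives f(δ) = 2/(3*(δ**2 + δ - 7/11)), whose expansion matches every shown term.
Denominator factor (δ**2 + δ - 7/11): discriminant 39/11, real irrational roots -1/2 + (1/22)*sqrt(429) and -1/2 - (1/22)*sqrt(429); poles of order 1, moduli -1/2 + (1/22)*sqrt(429) and 1/2 + (1/22)*sqrt(429).
The radius of convergence is the smallest modulus among the singular points: -1/2 + (1/22)*sqrt(429).


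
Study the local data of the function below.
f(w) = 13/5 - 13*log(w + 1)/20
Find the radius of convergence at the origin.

Branch term (-13/20)*log(1 - w/(-1)): its argument vanishes at w = -1, a logarithmic branch point, modulus 1.
The radius of convergence is the smallest modulus among the singular points: 1.

The radius of convergence is 1.


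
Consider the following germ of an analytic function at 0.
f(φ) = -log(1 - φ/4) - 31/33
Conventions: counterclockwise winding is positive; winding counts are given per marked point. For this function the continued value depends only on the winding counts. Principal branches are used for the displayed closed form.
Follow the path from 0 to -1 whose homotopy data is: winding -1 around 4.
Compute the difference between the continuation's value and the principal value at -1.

Continued minus principal equals (2)*pi*i.

The rational part is single-valued and drops out of the difference; each branch term changes only by its own monodromy.
(-1)*log(1 - φ/(4)): each positive loop around 4 adds 2*pi*i to the log, so winding -1 contributes (-1)*(-1)*2*pi*i = (2)*pi*i.
Summing the contributions at φ = -1 gives (2)*pi*i.


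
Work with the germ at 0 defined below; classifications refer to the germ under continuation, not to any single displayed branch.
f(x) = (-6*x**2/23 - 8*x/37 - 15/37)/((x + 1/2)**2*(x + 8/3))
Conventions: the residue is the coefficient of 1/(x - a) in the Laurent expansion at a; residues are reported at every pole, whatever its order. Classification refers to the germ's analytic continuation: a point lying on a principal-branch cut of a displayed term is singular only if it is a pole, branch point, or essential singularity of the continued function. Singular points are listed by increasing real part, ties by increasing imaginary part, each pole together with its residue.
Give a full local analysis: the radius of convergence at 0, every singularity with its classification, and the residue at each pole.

Radius of convergence at 0: 1/2.
At -8/3: a pole of order 1; residue -51588/143819.
At -1/2: a pole of order 2; residue 14070/143819.

Denominator factor (x + 1/2)^2: pole of order 2 at -1/2, modulus 1/2.
Denominator factor (x + 8/3): pole of order 1 at -8/3, modulus 8/3.
The radius of convergence is the smallest modulus among the singular points: 1/2.
At the order-1 pole -8/3 set g(x) = (x - (-8/3))*f(x) = (-6*x**2/23 - 8*x/37 - 15/37)/(x + 1/2)**2.
Simple pole: residue = g(a) at a = -8/3, which is -51588/143819.
At the order-2 pole -1/2 set g(x) = (x - (-1/2))^2*f(x) = (-6*x**2/23 - 8*x/37 - 15/37)/(x + 8/3).
Order-2 pole: residue = g'(a); g'(-1/2) = 14070/143819, so the residue is 14070/143819.
List the singular points by increasing real part (a conjugate pair: the negative imaginary part first).


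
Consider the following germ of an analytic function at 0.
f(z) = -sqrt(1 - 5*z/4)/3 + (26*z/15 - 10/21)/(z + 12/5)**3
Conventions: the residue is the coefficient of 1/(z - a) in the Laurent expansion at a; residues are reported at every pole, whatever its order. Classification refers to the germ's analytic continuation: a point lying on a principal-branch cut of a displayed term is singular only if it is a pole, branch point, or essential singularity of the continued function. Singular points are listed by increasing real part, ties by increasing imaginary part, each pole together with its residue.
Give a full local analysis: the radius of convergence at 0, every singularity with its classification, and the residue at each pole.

Denominator factor (z + 12/5)^3: pole of order 3 at -12/5, modulus 12/5.
Branch term (-1/3)*sqrt(1 - z/(4/5)): its argument vanishes at z = 4/5, a square-root branch point, modulus 4/5.
The radius of convergence is the smallest modulus among the singular points: 4/5.
The branch term is analytic at -12/5 and contributes nothing to the residue; only the rational part matters.
At the order-3 pole -12/5 set g(z) = (z - (-12/5))^3*(rational part) = 26*z/15 - 10/21.
Order-3 pole: residue = g''(a)/2; g''(-12/5) = 0, so the residue is 0.
List the singular points by increasing real part (a conjugate pair: the negative imaginary part first).

Radius of convergence at 0: 4/5.
At -12/5: a pole of order 3; residue 0.
At 4/5: an algebraic (square-root) branch point.


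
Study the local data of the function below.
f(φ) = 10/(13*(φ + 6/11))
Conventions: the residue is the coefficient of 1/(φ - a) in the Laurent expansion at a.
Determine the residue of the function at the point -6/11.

The residue is 10/13.

At the order-1 pole -6/11 set g(φ) = (φ - (-6/11))*f(φ) = 10/13.
Simple pole: residue = g(a) at a = -6/11, which is 10/13.


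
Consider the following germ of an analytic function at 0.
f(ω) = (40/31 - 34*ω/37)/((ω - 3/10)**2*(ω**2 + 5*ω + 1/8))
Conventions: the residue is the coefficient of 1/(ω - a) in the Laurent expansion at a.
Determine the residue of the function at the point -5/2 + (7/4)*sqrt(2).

The residue is 23785400/19277629 + (17399000/19277629)*sqrt(2).

The factor ω**2 + 5*ω + 1/8 splits as (ω - a)(ω - a') with a = -5/2 + (7/4)*sqrt(2), a' = -5/2 - (7/4)*sqrt(2). At the order-1 pole a set g(ω) = (ω - a)*f(ω) = [(40/31 - 34*ω/37)/(ω - 3/10)**2] / (ω - a').
Simple pole: residue = g(a) at a = -5/2 + (7/4)*sqrt(2), which is 23785400/19277629 + (17399000/19277629)*sqrt(2).


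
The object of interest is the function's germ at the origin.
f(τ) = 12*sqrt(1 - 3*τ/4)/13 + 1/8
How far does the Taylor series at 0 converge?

Branch term (12/13)*sqrt(1 - τ/(4/3)): its argument vanishes at τ = 4/3, a square-root branch point, modulus 4/3.
The radius of convergence is the smallest modulus among the singular points: 4/3.

The radius of convergence is 4/3.


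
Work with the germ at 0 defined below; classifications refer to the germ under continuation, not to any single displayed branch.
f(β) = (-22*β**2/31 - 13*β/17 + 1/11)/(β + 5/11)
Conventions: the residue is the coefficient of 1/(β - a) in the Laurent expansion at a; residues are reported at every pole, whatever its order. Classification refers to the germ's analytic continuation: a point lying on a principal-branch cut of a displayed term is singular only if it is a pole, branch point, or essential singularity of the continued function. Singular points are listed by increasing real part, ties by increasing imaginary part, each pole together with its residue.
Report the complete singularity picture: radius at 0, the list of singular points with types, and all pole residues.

Radius of convergence at 0: 5/11.
At -5/11: a pole of order 1; residue 1692/5797.

Denominator factor (β + 5/11): pole of order 1 at -5/11, modulus 5/11.
The radius of convergence is the smallest modulus among the singular points: 5/11.
At the order-1 pole -5/11 set g(β) = (β - (-5/11))*f(β) = -22*β**2/31 - 13*β/17 + 1/11.
Simple pole: residue = g(a) at a = -5/11, which is 1692/5797.


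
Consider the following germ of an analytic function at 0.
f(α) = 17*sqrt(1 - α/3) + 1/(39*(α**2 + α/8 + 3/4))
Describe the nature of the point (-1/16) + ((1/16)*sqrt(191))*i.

The point is a pole of order 1.

The denominator factor α**2 + α/8 + 3/4 vanishes at (-1/16) + ((1/16)*sqrt(191))*i and appears to the power 1; the numerator there equals 1/39, nonzero, and no other factor vanishes.
The branch terms are analytic at this point.
Hence a pole whose order is the multiplicity, 1.


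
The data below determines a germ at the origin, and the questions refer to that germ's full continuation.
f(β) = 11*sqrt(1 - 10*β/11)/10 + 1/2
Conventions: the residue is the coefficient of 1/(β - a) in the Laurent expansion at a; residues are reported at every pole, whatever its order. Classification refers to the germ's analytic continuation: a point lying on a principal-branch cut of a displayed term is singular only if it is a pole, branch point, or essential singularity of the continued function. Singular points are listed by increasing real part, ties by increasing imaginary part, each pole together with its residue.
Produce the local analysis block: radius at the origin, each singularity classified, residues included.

Radius of convergence at 0: 11/10.
At 11/10: an algebraic (square-root) branch point.

Branch term (11/10)*sqrt(1 - β/(11/10)): its argument vanishes at β = 11/10, a square-root branch point, modulus 11/10.
The radius of convergence is the smallest modulus among the singular points: 11/10.


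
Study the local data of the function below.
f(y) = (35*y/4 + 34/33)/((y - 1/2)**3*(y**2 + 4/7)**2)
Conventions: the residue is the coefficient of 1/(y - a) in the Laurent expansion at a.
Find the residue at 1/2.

At the order-3 pole 1/2 set g(y) = (y - (1/2))^3*f(y) = (35*y/4 + 34/33)/(y**2 + 4/7)**2.
Order-3 pole: residue = g''(a)/2; g''(1/2) = -285562592/9234753, so the residue is -142781296/9234753.

The residue is -142781296/9234753.


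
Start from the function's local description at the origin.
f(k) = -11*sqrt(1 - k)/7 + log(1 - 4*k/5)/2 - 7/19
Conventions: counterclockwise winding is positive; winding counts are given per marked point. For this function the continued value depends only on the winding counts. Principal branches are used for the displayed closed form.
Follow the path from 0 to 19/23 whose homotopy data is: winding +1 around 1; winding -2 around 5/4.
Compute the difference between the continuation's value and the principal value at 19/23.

Continued minus principal equals ((44/161)*sqrt(23)) - ((2)*pi)*i.

The rational part is single-valued and drops out of the difference; each branch term changes only by its own monodromy.
(1/2)*log(1 - k/(5/4)): each positive loop around 5/4 adds 2*pi*i to the log, so winding -2 contributes (1/2)*(-2)*2*pi*i = -(2)*pi*i.
(-11/7)*sqrt(1 - k/(1)): winding +1 is odd, the square root flips sign, contributing -2*(-11/7)*sqrt(1 - (19/23)/(1)) = -2*(-11/7)*sqrt(4/23) = (44/161)*sqrt(23).
Summing the contributions at k = 19/23 gives ((44/161)*sqrt(23)) - ((2)*pi)*i.
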